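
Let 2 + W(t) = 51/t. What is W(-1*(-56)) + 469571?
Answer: 26295915/56 ≈ 4.6957e+5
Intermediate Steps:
W(t) = -2 + 51/t
W(-1*(-56)) + 469571 = (-2 + 51/((-1*(-56)))) + 469571 = (-2 + 51/56) + 469571 = -61/56 + 469571 = 26295915/56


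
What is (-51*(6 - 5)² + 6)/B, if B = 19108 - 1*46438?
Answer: 3/1822 ≈ 0.0016465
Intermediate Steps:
B = -27330 (B = 19108 - 46438 = -27330)
(-51*(6 - 5)² + 6)/B = (-51*(6 - 5)² + 6)/(-27330) = (-51*1² + 6)*(-1/27330) = (-51*1 + 6)*(-1/27330) = (-51 + 6)*(-1/27330) = -45*(-1/27330) = 3/1822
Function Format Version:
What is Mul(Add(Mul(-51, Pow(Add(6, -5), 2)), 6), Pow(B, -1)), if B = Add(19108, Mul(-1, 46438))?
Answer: Rational(3, 1822) ≈ 0.0016465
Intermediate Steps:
B = -27330 (B = Add(19108, -46438) = -27330)
Mul(Add(Mul(-51, Pow(Add(6, -5), 2)), 6), Pow(B, -1)) = Mul(Add(Mul(-51, Pow(Add(6, -5), 2)), 6), Pow(-27330, -1)) = Mul(Add(Mul(-51, Pow(1, 2)), 6), Rational(-1, 27330)) = Mul(Add(Mul(-51, 1), 6), Rational(-1, 27330)) = Mul(Add(-51, 6), Rational(-1, 27330)) = Mul(-45, Rational(-1, 27330)) = Rational(3, 1822)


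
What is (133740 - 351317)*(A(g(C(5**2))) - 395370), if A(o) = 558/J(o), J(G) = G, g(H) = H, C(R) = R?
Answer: 2150464054284/25 ≈ 8.6019e+10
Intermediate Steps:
A(o) = 558/o
(133740 - 351317)*(A(g(C(5**2))) - 395370) = (133740 - 351317)*(558/(5**2) - 395370) = -217577*(558/25 - 395370) = -217577*(-9883692/25) = 2150464054284/25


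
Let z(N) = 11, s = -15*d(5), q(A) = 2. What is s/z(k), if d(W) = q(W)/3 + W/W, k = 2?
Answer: -25/11 ≈ -2.2727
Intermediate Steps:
d(W) = 5/3 (d(W) = 2/3 + W/W = 2*(1/3) + 1 = 2/3 + 1 = 5/3)
s = -25 (s = -15*5/3 = -25)
s/z(k) = -25/11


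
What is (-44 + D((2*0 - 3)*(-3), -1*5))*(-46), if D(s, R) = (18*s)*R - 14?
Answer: 39928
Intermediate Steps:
D(s, R) = -14 + 18*R*s (D(s, R) = 18*R*s - 14 = -14 + 18*R*s)
(-44 + D((2*0 - 3)*(-3), -1*5))*(-46) = (-44 + (-14 + 18*(-1*5)*((2*0 - 3)*(-3))))*(-46) = (-44 + (-14 + 18*(-5)*((0 - 3)*(-3))))*(-46) = (-44 + (-14 + 18*(-5)*(-3*(-3))))*(-46) = (-44 + (-14 + 18*(-5)*9))*(-46) = (-44 + (-14 - 810))*(-46) = (-44 - 824)*(-46) = -868*(-46) = 39928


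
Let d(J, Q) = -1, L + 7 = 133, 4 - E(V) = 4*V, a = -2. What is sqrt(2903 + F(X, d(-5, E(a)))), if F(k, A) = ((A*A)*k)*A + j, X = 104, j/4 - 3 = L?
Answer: sqrt(3315) ≈ 57.576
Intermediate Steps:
E(V) = 4 - 4*V
L = 126 (L = -7 + 133 = 126)
j = 516 (j = 12 + 4*126 = 12 + 504 = 516)
F(k, A) = 516 + k*A**3 (F(k, A) = ((A*A)*k)*A + 516 = (A**2*k)*A + 516 = (k*A**2)*A + 516 = k*A**3 + 516 = 516 + k*A**3)
sqrt(2903 + F(X, d(-5, E(a)))) = sqrt(2903 + (516 + 104*(-1)**3)) = sqrt(2903 + (516 + 104*(-1))) = sqrt(2903 + (516 - 104)) = sqrt(2903 + 412) = sqrt(3315)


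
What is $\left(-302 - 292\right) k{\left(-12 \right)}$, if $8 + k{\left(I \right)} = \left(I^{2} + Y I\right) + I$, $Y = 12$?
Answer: $11880$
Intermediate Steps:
$k{\left(I \right)} = -8 + I^{2} + 13 I$ ($k{\left(I \right)} = -8 + \left(\left(I^{2} + 12 I\right) + I\right) = -8 + \left(I^{2} + 13 I\right) = -8 + I^{2} + 13 I$)
$\left(-302 - 292\right) k{\left(-12 \right)} = \left(-302 - 292\right) \left(-8 + \left(-12\right)^{2} + 13 \left(-12\right)\right) = - 594 \left(-8 + 144 - 156\right) = \left(-594\right) \left(-20\right) = 11880$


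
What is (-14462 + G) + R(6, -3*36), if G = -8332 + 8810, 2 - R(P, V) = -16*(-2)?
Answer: -14014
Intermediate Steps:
R(P, V) = -30 (R(P, V) = 2 - (-16)*(-2) = 2 - 1*32 = 2 - 32 = -30)
G = 478
(-14462 + G) + R(6, -3*36) = (-14462 + 478) - 30 = -13984 - 30 = -14014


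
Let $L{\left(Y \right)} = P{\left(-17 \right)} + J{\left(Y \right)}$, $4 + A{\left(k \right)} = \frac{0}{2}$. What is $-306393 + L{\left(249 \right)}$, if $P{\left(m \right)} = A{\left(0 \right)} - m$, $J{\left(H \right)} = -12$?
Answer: $-306392$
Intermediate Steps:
$A{\left(k \right)} = -4$ ($A{\left(k \right)} = -4 + \frac{0}{2} = -4 + 0 \cdot \frac{1}{2} = -4 + 0 = -4$)
$P{\left(m \right)} = -4 - m$
$L{\left(Y \right)} = 1$ ($L{\left(Y \right)} = \left(-4 - -17\right) - 12 = \left(-4 + 17\right) - 12 = 13 - 12 = 1$)
$-306393 + L{\left(249 \right)} = -306393 + 1 = -306392$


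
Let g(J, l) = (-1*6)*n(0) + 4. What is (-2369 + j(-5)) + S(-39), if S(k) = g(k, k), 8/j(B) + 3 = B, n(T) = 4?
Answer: -2390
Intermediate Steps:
j(B) = 8/(-3 + B)
g(J, l) = -20 (g(J, l) = -1*6*4 + 4 = -6*4 + 4 = -24 + 4 = -20)
S(k) = -20
(-2369 + j(-5)) + S(-39) = (-2369 + 8/(-3 - 5)) - 20 = (-2369 + 8/(-8)) - 20 = (-2369 + 8*(-1/8)) - 20 = (-2369 - 1) - 20 = -2370 - 20 = -2390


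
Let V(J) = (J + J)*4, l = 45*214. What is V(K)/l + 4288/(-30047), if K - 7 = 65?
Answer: -1332576/16075145 ≈ -0.082897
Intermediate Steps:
l = 9630
K = 72 (K = 7 + 65 = 72)
V(J) = 8*J (V(J) = (2*J)*4 = 8*J)
V(K)/l + 4288/(-30047) = (8*72)/9630 + 4288/(-30047) = 576*(1/9630) + 4288*(-1/30047) = 32/535 - 4288/30047 = -1332576/16075145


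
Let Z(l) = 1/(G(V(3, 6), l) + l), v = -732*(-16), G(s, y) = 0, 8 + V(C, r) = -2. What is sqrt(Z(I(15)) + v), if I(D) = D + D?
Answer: sqrt(10540830)/30 ≈ 108.22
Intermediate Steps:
V(C, r) = -10 (V(C, r) = -8 - 2 = -10)
I(D) = 2*D
v = 11712
Z(l) = 1/l (Z(l) = 1/(0 + l) = 1/l)
sqrt(Z(I(15)) + v) = sqrt(1/(2*15) + 11712) = sqrt(1/30 + 11712) = sqrt(351361/30) = sqrt(10540830)/30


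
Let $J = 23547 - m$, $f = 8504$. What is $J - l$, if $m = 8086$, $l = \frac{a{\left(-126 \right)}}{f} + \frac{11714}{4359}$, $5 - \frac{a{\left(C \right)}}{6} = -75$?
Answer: $\frac{71627638915}{4633617} \approx 15458.0$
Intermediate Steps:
$a{\left(C \right)} = 480$ ($a{\left(C \right)} = 30 - -450 = 30 + 450 = 480$)
$l = \frac{12713522}{4633617}$ ($l = \frac{480}{8504} + \frac{11714}{4359} = 480 \cdot \frac{1}{8504} + 11714 \cdot \frac{1}{4359} = \frac{60}{1063} + \frac{11714}{4359} = \frac{12713522}{4633617} \approx 2.7438$)
$J = 15461$ ($J = 23547 - 8086 = 15461$)
$J - l = 15461 - \frac{12713522}{4633617} = \frac{71627638915}{4633617}$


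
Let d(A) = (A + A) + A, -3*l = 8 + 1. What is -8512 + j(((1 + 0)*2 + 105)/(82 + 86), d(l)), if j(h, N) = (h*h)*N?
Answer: -26705081/3136 ≈ -8515.7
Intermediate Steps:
l = -3 (l = -(8 + 1)/3 = -1/3*9 = -3)
d(A) = 3*A (d(A) = 2*A + A = 3*A)
j(h, N) = N*h**2 (j(h, N) = h**2*N = N*h**2)
-8512 + j(((1 + 0)*2 + 105)/(82 + 86), d(l)) = -8512 + (3*(-3))*(((1 + 0)*2 + 105)/(82 + 86))**2 = -8512 - 9*(1*2 + 105)**2/28224 = -8512 - 9*(2 + 105)**2/28224 = -8512 - 9*(107*(1/168))**2 = -8512 - 9*(107/168)**2 = -8512 - 9*11449/28224 = -8512 - 11449/3136 = -26705081/3136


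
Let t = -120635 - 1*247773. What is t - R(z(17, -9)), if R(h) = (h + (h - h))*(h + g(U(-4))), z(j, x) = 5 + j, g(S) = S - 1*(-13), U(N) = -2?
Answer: -369134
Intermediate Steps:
g(S) = 13 + S (g(S) = S + 13 = 13 + S)
t = -368408 (t = -120635 - 247773 = -368408)
R(h) = h*(11 + h) (R(h) = (h + (h - h))*(h + (13 - 2)) = (h + 0)*(h + 11) = h*(11 + h))
t - R(z(17, -9)) = -368408 - (5 + 17)*(11 + (5 + 17)) = -368408 - 22*(11 + 22) = -368408 - 22*33 = -368408 - 1*726 = -368408 - 726 = -369134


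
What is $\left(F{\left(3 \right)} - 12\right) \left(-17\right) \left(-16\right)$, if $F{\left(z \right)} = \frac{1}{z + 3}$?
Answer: $- \frac{9656}{3} \approx -3218.7$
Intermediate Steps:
$F{\left(z \right)} = \frac{1}{3 + z}$
$\left(F{\left(3 \right)} - 12\right) \left(-17\right) \left(-16\right) = \left(\frac{1}{3 + 3} - 12\right) \left(-17\right) \left(-16\right) = \left(\frac{1}{6} - 12\right) \left(-17\right) \left(-16\right) = \left(- \frac{71}{6}\right) \left(-17\right) \left(-16\right) = \frac{1207}{6} \left(-16\right) = - \frac{9656}{3}$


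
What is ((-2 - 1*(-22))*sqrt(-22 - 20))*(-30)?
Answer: -600*I*sqrt(42) ≈ -3888.4*I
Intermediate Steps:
((-2 - 1*(-22))*sqrt(-22 - 20))*(-30) = ((-2 + 22)*sqrt(-42))*(-30) = (20*(I*sqrt(42)))*(-30) = (20*I*sqrt(42))*(-30) = -600*I*sqrt(42)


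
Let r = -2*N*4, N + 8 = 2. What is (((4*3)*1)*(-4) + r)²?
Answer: 0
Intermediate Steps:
N = -6 (N = -8 + 2 = -6)
r = 48 (r = -2*(-6)*4 = 12*4 = 48)
(((4*3)*1)*(-4) + r)² = (((4*3)*1)*(-4) + 48)² = ((12*1)*(-4) + 48)² = (12*(-4) + 48)² = (-48 + 48)² = 0² = 0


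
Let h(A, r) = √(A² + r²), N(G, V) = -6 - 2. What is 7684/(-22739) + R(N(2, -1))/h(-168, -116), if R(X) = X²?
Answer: -7684/22739 + 16*√2605/2605 ≈ -0.024437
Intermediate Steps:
N(G, V) = -8
7684/(-22739) + R(N(2, -1))/h(-168, -116) = 7684/(-22739) + (-8)²/(√((-168)² + (-116)²)) = 7684*(-1/22739) + 64/(√(28224 + 13456)) = -7684/22739 + 64/(√41680) = -7684/22739 + 64/((4*√2605)) = -7684/22739 + 64*(√2605/10420) = -7684/22739 + 16*√2605/2605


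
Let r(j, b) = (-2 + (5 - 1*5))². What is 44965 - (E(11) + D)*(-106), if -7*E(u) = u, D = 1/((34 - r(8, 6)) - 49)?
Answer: 5957449/133 ≈ 44793.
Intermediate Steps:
r(j, b) = 4 (r(j, b) = (-2 + (5 - 5))² = (-2 + 0)² = (-2)² = 4)
D = -1/19 (D = 1/((34 - 1*4) - 49) = 1/((34 - 4) - 49) = 1/(30 - 49) = 1/(-19) = -1/19 ≈ -0.052632)
E(u) = -u/7
44965 - (E(11) + D)*(-106) = 44965 - (-⅐*11 - 1/19)*(-106) = 44965 - (-11/7 - 1/19)*(-106) = 44965 - (-216)*(-106)/133 = 44965 - 1*22896/133 = 44965 - 22896/133 = 5957449/133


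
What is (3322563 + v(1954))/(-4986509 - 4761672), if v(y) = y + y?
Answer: -3326471/9748181 ≈ -0.34124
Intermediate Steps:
v(y) = 2*y
(3322563 + v(1954))/(-4986509 - 4761672) = (3322563 + 2*1954)/(-4986509 - 4761672) = (3322563 + 3908)/(-9748181) = 3326471*(-1/9748181) = -3326471/9748181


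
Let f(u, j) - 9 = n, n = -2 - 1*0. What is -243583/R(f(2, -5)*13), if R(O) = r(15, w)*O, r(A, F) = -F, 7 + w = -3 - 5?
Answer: -243583/1365 ≈ -178.45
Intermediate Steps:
n = -2 (n = -2 + 0 = -2)
w = -15 (w = -7 + (-3 - 5) = -7 - 8 = -15)
f(u, j) = 7 (f(u, j) = 9 - 2 = 7)
R(O) = 15*O (R(O) = (-1*(-15))*O = 15*O)
-243583/R(f(2, -5)*13) = -243583/(15*(7*13)) = -243583/(15*91) = -243583/1365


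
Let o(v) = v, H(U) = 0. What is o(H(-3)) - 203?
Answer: -203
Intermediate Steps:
o(H(-3)) - 203 = 0 - 203 = -203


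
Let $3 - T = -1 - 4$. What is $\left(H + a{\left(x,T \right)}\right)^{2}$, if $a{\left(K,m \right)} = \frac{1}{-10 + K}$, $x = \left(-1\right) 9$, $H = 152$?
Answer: $\frac{8334769}{361} \approx 23088.0$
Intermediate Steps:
$T = 8$ ($T = 3 - \left(-1 - 4\right) = 3 - -5 = 3 + 5 = 8$)
$x = -9$
$\left(H + a{\left(x,T \right)}\right)^{2} = \left(152 + \frac{1}{-10 - 9}\right)^{2} = \left(152 + \frac{1}{-19}\right)^{2} = \left(152 - \frac{1}{19}\right)^{2} = \left(\frac{2887}{19}\right)^{2} = \frac{8334769}{361}$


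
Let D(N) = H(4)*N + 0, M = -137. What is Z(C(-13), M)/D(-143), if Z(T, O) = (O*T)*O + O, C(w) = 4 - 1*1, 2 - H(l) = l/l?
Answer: -56170/143 ≈ -392.80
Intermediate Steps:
H(l) = 1 (H(l) = 2 - l/l = 2 - 1*1 = 2 - 1 = 1)
C(w) = 3 (C(w) = 4 - 1 = 3)
Z(T, O) = O + T*O² (Z(T, O) = T*O² + O = O + T*O²)
D(N) = N (D(N) = 1*N + 0 = N + 0 = N)
Z(C(-13), M)/D(-143) = -137*(1 - 137*3)/(-143) = -137*(1 - 411)*(-1/143) = -137*(-410)*(-1/143) = 56170*(-1/143) = -56170/143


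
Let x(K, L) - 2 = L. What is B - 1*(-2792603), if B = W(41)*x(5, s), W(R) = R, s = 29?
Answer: 2793874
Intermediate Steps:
x(K, L) = 2 + L
B = 1271 (B = 41*(2 + 29) = 41*31 = 1271)
B - 1*(-2792603) = 1271 - 1*(-2792603) = 1271 + 2792603 = 2793874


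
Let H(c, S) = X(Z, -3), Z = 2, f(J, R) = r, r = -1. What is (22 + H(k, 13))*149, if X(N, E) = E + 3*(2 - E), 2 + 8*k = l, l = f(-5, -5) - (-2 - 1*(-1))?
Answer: 5066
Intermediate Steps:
f(J, R) = -1
l = 0 (l = -1 - (-2 - 1*(-1)) = -1 - (-2 + 1) = -1 - 1*(-1) = -1 + 1 = 0)
k = -¼ (k = -¼ + (⅛)*0 = -¼ + 0 = -¼ ≈ -0.25000)
X(N, E) = 6 - 2*E (X(N, E) = E + (6 - 3*E) = 6 - 2*E)
H(c, S) = 12 (H(c, S) = 6 - 2*(-3) = 6 + 6 = 12)
(22 + H(k, 13))*149 = (22 + 12)*149 = 34*149 = 5066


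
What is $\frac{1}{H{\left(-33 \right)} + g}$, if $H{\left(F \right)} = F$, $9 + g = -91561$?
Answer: $- \frac{1}{91603} \approx -1.0917 \cdot 10^{-5}$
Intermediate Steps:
$g = -91570$ ($g = -9 - 91561 = -91570$)
$\frac{1}{H{\left(-33 \right)} + g} = \frac{1}{-33 - 91570} = \frac{1}{-91603} = - \frac{1}{91603}$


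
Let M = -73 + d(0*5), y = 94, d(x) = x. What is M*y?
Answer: -6862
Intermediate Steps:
M = -73 (M = -73 + 0*5 = -73 + 0 = -73)
M*y = -73*94 = -6862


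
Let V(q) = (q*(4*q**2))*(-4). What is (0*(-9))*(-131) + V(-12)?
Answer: 27648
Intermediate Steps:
V(q) = -16*q**3 (V(q) = (4*q**3)*(-4) = -16*q**3)
(0*(-9))*(-131) + V(-12) = (0*(-9))*(-131) - 16*(-12)**3 = 0*(-131) - 16*(-1728) = 0 + 27648 = 27648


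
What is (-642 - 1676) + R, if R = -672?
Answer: -2990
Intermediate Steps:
(-642 - 1676) + R = (-642 - 1676) - 672 = -2318 - 672 = -2990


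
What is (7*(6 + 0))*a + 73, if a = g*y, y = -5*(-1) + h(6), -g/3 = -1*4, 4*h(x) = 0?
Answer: 2593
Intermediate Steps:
h(x) = 0 (h(x) = (¼)*0 = 0)
g = 12 (g = -(-3)*4 = -3*(-4) = 12)
y = 5 (y = -5*(-1) + 0 = 5 + 0 = 5)
a = 60 (a = 12*5 = 60)
(7*(6 + 0))*a + 73 = (7*(6 + 0))*60 + 73 = (7*6)*60 + 73 = 42*60 + 73 = 2520 + 73 = 2593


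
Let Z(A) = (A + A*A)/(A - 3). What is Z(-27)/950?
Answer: -117/4750 ≈ -0.024632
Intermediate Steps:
Z(A) = (A + A**2)/(-3 + A)
Z(-27)/950 = -27*(1 - 27)/(-3 - 27)/950 = -27*(-26)/(-30)*(1/950) = -27*(-1/30)*(-26)*(1/950) = -117/5*1/950 = -117/4750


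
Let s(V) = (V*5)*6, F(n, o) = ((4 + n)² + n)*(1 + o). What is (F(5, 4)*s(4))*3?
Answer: 154800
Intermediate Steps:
F(n, o) = (1 + o)*(n + (4 + n)²) (F(n, o) = (n + (4 + n)²)*(1 + o) = (1 + o)*(n + (4 + n)²))
s(V) = 30*V (s(V) = (5*V)*6 = 30*V)
(F(5, 4)*s(4))*3 = ((5 + (4 + 5)² + 5*4 + 4*(4 + 5)²)*(30*4))*3 = ((5 + 9² + 20 + 4*9²)*120)*3 = ((5 + 81 + 20 + 4*81)*120)*3 = ((5 + 81 + 20 + 324)*120)*3 = (430*120)*3 = 51600*3 = 154800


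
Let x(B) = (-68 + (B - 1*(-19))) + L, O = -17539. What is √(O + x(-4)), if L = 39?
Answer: I*√17553 ≈ 132.49*I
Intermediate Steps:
x(B) = -10 + B (x(B) = (-68 + (B - 1*(-19))) + 39 = (-68 + (B + 19)) + 39 = (-68 + (19 + B)) + 39 = (-49 + B) + 39 = -10 + B)
√(O + x(-4)) = √(-17539 + (-10 - 4)) = √(-17539 - 14) = √(-17553) = I*√17553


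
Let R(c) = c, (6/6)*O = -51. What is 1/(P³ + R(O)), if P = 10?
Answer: 1/949 ≈ 0.0010537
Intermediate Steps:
O = -51
1/(P³ + R(O)) = 1/(10³ - 51) = 1/(1000 - 51) = 1/949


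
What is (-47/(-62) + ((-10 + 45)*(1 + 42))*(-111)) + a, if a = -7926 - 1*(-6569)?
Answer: -10441497/62 ≈ -1.6841e+5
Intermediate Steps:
a = -1357 (a = -7926 + 6569 = -1357)
(-47/(-62) + ((-10 + 45)*(1 + 42))*(-111)) + a = (-47/(-62) + ((-10 + 45)*(1 + 42))*(-111)) - 1357 = (-47*(-1/62) + (35*43)*(-111)) - 1357 = (47/62 + 1505*(-111)) - 1357 = (47/62 - 167055) - 1357 = -10357363/62 - 1357 = -10441497/62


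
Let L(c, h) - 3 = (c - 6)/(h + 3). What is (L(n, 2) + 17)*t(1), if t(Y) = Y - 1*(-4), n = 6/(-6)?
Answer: 93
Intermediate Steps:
n = -1 (n = 6*(-⅙) = -1)
L(c, h) = 3 + (-6 + c)/(3 + h) (L(c, h) = 3 + (c - 6)/(h + 3) = 3 + (-6 + c)/(3 + h))
t(Y) = 4 + Y (t(Y) = Y + 4 = 4 + Y)
(L(n, 2) + 17)*t(1) = ((3 - 1 + 3*2)/(3 + 2) + 17)*(4 + 1) = ((3 - 1 + 6)/5 + 17)*5 = ((⅕)*8 + 17)*5 = (8/5 + 17)*5 = (93/5)*5 = 93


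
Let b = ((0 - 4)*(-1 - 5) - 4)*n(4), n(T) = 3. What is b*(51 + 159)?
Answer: 12600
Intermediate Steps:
b = 60 (b = ((0 - 4)*(-1 - 5) - 4)*3 = (-4*(-6) - 4)*3 = (24 - 4)*3 = 20*3 = 60)
b*(51 + 159) = 60*(51 + 159) = 60*210 = 12600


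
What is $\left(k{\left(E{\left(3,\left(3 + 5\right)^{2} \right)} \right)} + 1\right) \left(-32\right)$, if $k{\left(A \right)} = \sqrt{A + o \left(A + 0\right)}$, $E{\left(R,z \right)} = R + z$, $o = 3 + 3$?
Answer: $-32 - 32 \sqrt{469} \approx -725.0$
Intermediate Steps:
$o = 6$
$k{\left(A \right)} = \sqrt{7} \sqrt{A}$ ($k{\left(A \right)} = \sqrt{A + 6 \left(A + 0\right)} = \sqrt{A + 6 A} = \sqrt{7 A} = \sqrt{7} \sqrt{A}$)
$\left(k{\left(E{\left(3,\left(3 + 5\right)^{2} \right)} \right)} + 1\right) \left(-32\right) = \left(\sqrt{7} \sqrt{3 + \left(3 + 5\right)^{2}} + 1\right) \left(-32\right) = \left(\sqrt{7} \sqrt{3 + 8^{2}} + 1\right) \left(-32\right) = \left(\sqrt{7} \sqrt{3 + 64} + 1\right) \left(-32\right) = \left(\sqrt{7} \sqrt{67} + 1\right) \left(-32\right) = \left(\sqrt{469} + 1\right) \left(-32\right) = \left(1 + \sqrt{469}\right) \left(-32\right) = -32 - 32 \sqrt{469}$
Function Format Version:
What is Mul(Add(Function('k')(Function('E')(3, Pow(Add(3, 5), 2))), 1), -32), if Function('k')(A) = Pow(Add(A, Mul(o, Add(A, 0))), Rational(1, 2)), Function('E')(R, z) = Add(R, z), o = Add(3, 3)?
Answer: Add(-32, Mul(-32, Pow(469, Rational(1, 2)))) ≈ -725.00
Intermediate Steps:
o = 6
Function('k')(A) = Mul(Pow(7, Rational(1, 2)), Pow(A, Rational(1, 2))) (Function('k')(A) = Pow(Add(A, Mul(6, Add(A, 0))), Rational(1, 2)) = Pow(Add(A, Mul(6, A)), Rational(1, 2)) = Pow(Mul(7, A), Rational(1, 2)) = Mul(Pow(7, Rational(1, 2)), Pow(A, Rational(1, 2))))
Mul(Add(Function('k')(Function('E')(3, Pow(Add(3, 5), 2))), 1), -32) = Mul(Add(Mul(Pow(7, Rational(1, 2)), Pow(Add(3, Pow(Add(3, 5), 2)), Rational(1, 2))), 1), -32) = Mul(Add(Mul(Pow(7, Rational(1, 2)), Pow(Add(3, Pow(8, 2)), Rational(1, 2))), 1), -32) = Mul(Add(Mul(Pow(7, Rational(1, 2)), Pow(Add(3, 64), Rational(1, 2))), 1), -32) = Mul(Add(Mul(Pow(7, Rational(1, 2)), Pow(67, Rational(1, 2))), 1), -32) = Mul(Add(Pow(469, Rational(1, 2)), 1), -32) = Mul(Add(1, Pow(469, Rational(1, 2))), -32) = Add(-32, Mul(-32, Pow(469, Rational(1, 2))))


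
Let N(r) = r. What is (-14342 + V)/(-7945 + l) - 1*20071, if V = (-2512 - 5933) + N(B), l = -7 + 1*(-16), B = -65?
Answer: -39975719/1992 ≈ -20068.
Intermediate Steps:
l = -23 (l = -7 - 16 = -23)
V = -8510 (V = (-2512 - 5933) - 65 = -8445 - 65 = -8510)
(-14342 + V)/(-7945 + l) - 1*20071 = (-14342 - 8510)/(-7945 - 23) - 1*20071 = -22852/(-7968) - 20071 = -22852*(-1/7968) - 20071 = 5713/1992 - 20071 = -39975719/1992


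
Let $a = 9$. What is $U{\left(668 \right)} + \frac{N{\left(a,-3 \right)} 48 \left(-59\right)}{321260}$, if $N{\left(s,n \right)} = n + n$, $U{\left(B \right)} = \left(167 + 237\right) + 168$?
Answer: $\frac{45944428}{80315} \approx 572.05$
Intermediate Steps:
$U{\left(B \right)} = 572$ ($U{\left(B \right)} = 404 + 168 = 572$)
$N{\left(s,n \right)} = 2 n$
$U{\left(668 \right)} + \frac{N{\left(a,-3 \right)} 48 \left(-59\right)}{321260} = 572 + \frac{2 \left(-3\right) 48 \left(-59\right)}{321260} = 572 + \left(-6\right) 48 \left(-59\right) \frac{1}{321260} = 572 + \left(-288\right) \left(-59\right) \frac{1}{321260} = 572 + 16992 \cdot \frac{1}{321260} = 572 + \frac{4248}{80315} = \frac{45944428}{80315}$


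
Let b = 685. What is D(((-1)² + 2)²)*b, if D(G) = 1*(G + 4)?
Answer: 8905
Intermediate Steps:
D(G) = 4 + G (D(G) = 1*(4 + G) = 4 + G)
D(((-1)² + 2)²)*b = (4 + ((-1)² + 2)²)*685 = (4 + (1 + 2)²)*685 = (4 + 3²)*685 = (4 + 9)*685 = 13*685 = 8905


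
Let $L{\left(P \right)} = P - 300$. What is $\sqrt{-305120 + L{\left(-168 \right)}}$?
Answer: $2 i \sqrt{76397} \approx 552.8 i$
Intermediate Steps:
$L{\left(P \right)} = -300 + P$ ($L{\left(P \right)} = P - 300 = -300 + P$)
$\sqrt{-305120 + L{\left(-168 \right)}} = \sqrt{-305120 - 468} = \sqrt{-305588} = 2 i \sqrt{76397}$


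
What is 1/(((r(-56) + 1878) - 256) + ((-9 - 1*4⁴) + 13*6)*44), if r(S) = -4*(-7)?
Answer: -1/6578 ≈ -0.00015202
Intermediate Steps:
r(S) = 28
1/(((r(-56) + 1878) - 256) + ((-9 - 1*4⁴) + 13*6)*44) = 1/(((28 + 1878) - 256) + ((-9 - 1*4⁴) + 13*6)*44) = 1/((1906 - 256) + ((-9 - 1*256) + 78)*44) = 1/(1650 + ((-9 - 256) + 78)*44) = 1/(1650 + (-265 + 78)*44) = 1/(1650 - 187*44) = 1/(1650 - 8228) = 1/(-6578) = -1/6578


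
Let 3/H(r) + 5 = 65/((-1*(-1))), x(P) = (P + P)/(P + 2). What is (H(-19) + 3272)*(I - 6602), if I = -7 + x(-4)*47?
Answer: -420196661/20 ≈ -2.1010e+7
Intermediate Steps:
x(P) = 2*P/(2 + P) (x(P) = (2*P)/(2 + P) = 2*P/(2 + P))
H(r) = 1/20 (H(r) = 3/(-5 + 65/((-1*(-1)))) = 3/(-5 + 65/1) = 3/(-5 + 65*1) = 3/(-5 + 65) = 3/60 = 3*(1/60) = 1/20)
I = 181 (I = -7 + (2*(-4)/(2 - 4))*47 = -7 + (2*(-4)/(-2))*47 = -7 + (2*(-4)*(-1/2))*47 = -7 + 4*47 = -7 + 188 = 181)
(H(-19) + 3272)*(I - 6602) = (1/20 + 3272)*(181 - 6602) = (65441/20)*(-6421) = -420196661/20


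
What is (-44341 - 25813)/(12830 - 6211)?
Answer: -70154/6619 ≈ -10.599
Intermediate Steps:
(-44341 - 25813)/(12830 - 6211) = -70154/6619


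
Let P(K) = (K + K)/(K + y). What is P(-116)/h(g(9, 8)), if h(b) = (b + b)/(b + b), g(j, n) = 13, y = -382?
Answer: 116/249 ≈ 0.46586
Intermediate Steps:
h(b) = 1 (h(b) = (2*b)/((2*b)) = (2*b)*(1/(2*b)) = 1)
P(K) = 2*K/(-382 + K) (P(K) = (K + K)/(K - 382) = (2*K)/(-382 + K) = 2*K/(-382 + K))
P(-116)/h(g(9, 8)) = (2*(-116)/(-382 - 116))/1 = (2*(-116)/(-498))*1 = (2*(-116)*(-1/498))*1 = (116/249)*1 = 116/249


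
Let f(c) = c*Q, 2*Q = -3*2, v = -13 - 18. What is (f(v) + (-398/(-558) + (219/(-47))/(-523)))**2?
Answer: 413135181693629329/47033521893801 ≈ 8783.8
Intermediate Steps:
v = -31
Q = -3 (Q = (-3*2)/2 = (1/2)*(-6) = -3)
f(c) = -3*c (f(c) = c*(-3) = -3*c)
(f(v) + (-398/(-558) + (219/(-47))/(-523)))**2 = (-3*(-31) + (-398/(-558) + (219/(-47))/(-523)))**2 = (93 + (-398*(-1/558) + (219*(-1/47))*(-1/523)))**2 = (93 + (199/279 - 219/47*(-1/523)))**2 = (93 + (199/279 + 219/24581))**2 = (93 + 4952720/6858099)**2 = (642755927/6858099)**2 = 413135181693629329/47033521893801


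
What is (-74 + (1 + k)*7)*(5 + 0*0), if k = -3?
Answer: -440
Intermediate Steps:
(-74 + (1 + k)*7)*(5 + 0*0) = (-74 + (1 - 3)*7)*(5 + 0*0) = (-74 - 2*7)*(5 + 0) = (-74 - 14)*5 = -88*5 = -440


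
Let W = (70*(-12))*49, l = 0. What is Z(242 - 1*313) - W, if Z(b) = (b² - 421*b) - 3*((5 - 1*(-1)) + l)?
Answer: 76074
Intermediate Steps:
Z(b) = -18 + b² - 421*b (Z(b) = (b² - 421*b) - 3*((5 - 1*(-1)) + 0) = (b² - 421*b) - 3*((5 + 1) + 0) = (b² - 421*b) - 3*(6 + 0) = (b² - 421*b) - 3*6 = (b² - 421*b) - 18 = -18 + b² - 421*b)
W = -41160 (W = -840*49 = -41160)
Z(242 - 1*313) - W = (-18 + (242 - 1*313)² - 421*(242 - 1*313)) - 1*(-41160) = (-18 + (242 - 313)² - 421*(242 - 313)) + 41160 = (-18 + (-71)² - 421*(-71)) + 41160 = (-18 + 5041 + 29891) + 41160 = 34914 + 41160 = 76074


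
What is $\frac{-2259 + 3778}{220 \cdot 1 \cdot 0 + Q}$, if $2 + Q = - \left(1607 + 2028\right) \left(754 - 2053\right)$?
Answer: $\frac{1519}{4721863} \approx 0.0003217$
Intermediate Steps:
$Q = 4721863$ ($Q = -2 - \left(1607 + 2028\right) \left(754 - 2053\right) = -2 - 3635 \left(-1299\right) = -2 - -4721865 = -2 + 4721865 = 4721863$)
$\frac{-2259 + 3778}{220 \cdot 1 \cdot 0 + Q} = \frac{-2259 + 3778}{220 \cdot 1 \cdot 0 + 4721863} = \frac{1519}{220 \cdot 0 + 4721863} = \frac{1519}{0 + 4721863} = \frac{1519}{4721863}$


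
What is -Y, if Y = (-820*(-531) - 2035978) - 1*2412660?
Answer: 4013218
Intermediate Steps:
Y = -4013218 (Y = (435420 - 2035978) - 2412660 = -1600558 - 2412660 = -4013218)
-Y = -1*(-4013218) = 4013218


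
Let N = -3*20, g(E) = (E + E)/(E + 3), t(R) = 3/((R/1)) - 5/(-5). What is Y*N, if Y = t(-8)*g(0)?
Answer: 0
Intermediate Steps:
t(R) = 1 + 3/R (t(R) = 3/((R*1)) - 5*(-1/5) = 3/R + 1 = 1 + 3/R)
g(E) = 2*E/(3 + E) (g(E) = (2*E)/(3 + E) = 2*E/(3 + E))
N = -60
Y = 0 (Y = ((3 - 8)/(-8))*(2*0/(3 + 0)) = (-1/8*(-5))*(2*0/3) = 5*(2*0*(1/3))/8 = (5/8)*0 = 0)
Y*N = 0*(-60) = 0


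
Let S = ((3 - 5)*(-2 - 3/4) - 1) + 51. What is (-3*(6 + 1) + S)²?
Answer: 4761/4 ≈ 1190.3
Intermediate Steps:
S = 111/2 (S = (-2*(-2 - 3*¼) - 1) + 51 = (-2*(-2 - ¾) - 1) + 51 = (-2*(-11/4) - 1) + 51 = (11/2 - 1) + 51 = 9/2 + 51 = 111/2 ≈ 55.500)
(-3*(6 + 1) + S)² = (-3*(6 + 1) + 111/2)² = (-3*7 + 111/2)² = (-21 + 111/2)² = (69/2)² = 4761/4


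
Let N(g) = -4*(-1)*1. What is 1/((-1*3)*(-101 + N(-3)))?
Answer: 1/291 ≈ 0.0034364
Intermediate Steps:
N(g) = 4 (N(g) = 4*1 = 4)
1/((-1*3)*(-101 + N(-3))) = 1/((-1*3)*(-101 + 4)) = 1/(-3*(-97)) = 1/291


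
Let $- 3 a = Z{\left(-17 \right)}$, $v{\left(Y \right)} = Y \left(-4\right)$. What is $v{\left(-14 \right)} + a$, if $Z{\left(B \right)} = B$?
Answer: $\frac{185}{3} \approx 61.667$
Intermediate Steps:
$v{\left(Y \right)} = - 4 Y$
$a = \frac{17}{3}$ ($a = \left(- \frac{1}{3}\right) \left(-17\right) = \frac{17}{3} \approx 5.6667$)
$v{\left(-14 \right)} + a = \left(-4\right) \left(-14\right) + \frac{17}{3} = 56 + \frac{17}{3} = \frac{185}{3}$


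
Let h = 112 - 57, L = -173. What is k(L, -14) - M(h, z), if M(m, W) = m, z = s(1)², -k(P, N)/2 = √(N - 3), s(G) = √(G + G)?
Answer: -55 - 2*I*√17 ≈ -55.0 - 8.2462*I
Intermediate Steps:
h = 55
s(G) = √2*√G (s(G) = √(2*G) = √2*√G)
k(P, N) = -2*√(-3 + N) (k(P, N) = -2*√(N - 3) = -2*√(-3 + N))
z = 2 (z = (√2*√1)² = (√2*1)² = (√2)² = 2)
k(L, -14) - M(h, z) = -2*√(-3 - 14) - 1*55 = -2*I*√17 - 55 = -55 - 2*I*√17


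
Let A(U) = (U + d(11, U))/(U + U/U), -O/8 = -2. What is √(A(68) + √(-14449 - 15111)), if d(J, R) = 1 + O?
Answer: √(5865 + 9522*I*√7390)/69 ≈ 9.305 + 9.2386*I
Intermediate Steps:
O = 16 (O = -8*(-2) = 16)
d(J, R) = 17 (d(J, R) = 1 + 16 = 17)
A(U) = (17 + U)/(1 + U) (A(U) = (U + 17)/(U + U/U) = (17 + U)/(U + 1) = (17 + U)/(1 + U))
√(A(68) + √(-14449 - 15111)) = √((17 + 68)/(1 + 68) + √(-14449 - 15111)) = √(85/69 + √(-29560)) = √((1/69)*85 + 2*I*√7390) = √(85/69 + 2*I*√7390)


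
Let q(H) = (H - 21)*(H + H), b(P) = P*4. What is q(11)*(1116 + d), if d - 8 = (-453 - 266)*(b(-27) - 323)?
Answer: -68422860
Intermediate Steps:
b(P) = 4*P
d = 309897 (d = 8 + (-453 - 266)*(4*(-27) - 323) = 8 - 719*(-108 - 323) = 8 - 719*(-431) = 8 + 309889 = 309897)
q(H) = 2*H*(-21 + H) (q(H) = (-21 + H)*(2*H) = 2*H*(-21 + H))
q(11)*(1116 + d) = (2*11*(-21 + 11))*(1116 + 309897) = (2*11*(-10))*311013 = -220*311013 = -68422860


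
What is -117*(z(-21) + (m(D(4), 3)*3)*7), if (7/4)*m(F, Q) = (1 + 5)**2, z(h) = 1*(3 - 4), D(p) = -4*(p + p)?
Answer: -50427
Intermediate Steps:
D(p) = -8*p
z(h) = -1 (z(h) = 1*(-1) = -1)
m(F, Q) = 144/7 (m(F, Q) = 4*(1 + 5)**2/7 = (4/7)*6**2 = (4/7)*36 = 144/7)
-117*(z(-21) + (m(D(4), 3)*3)*7) = -117*(-1 + ((144/7)*3)*7) = -117*(-1 + (432/7)*7) = -117*(-1 + 432) = -117*431 = -50427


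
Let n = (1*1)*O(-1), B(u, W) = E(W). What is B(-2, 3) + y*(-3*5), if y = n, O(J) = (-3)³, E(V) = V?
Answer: 408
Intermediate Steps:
O(J) = -27
B(u, W) = W
n = -27 (n = (1*1)*(-27) = 1*(-27) = -27)
y = -27
B(-2, 3) + y*(-3*5) = 3 - (-81)*5 = 3 - 27*(-15) = 3 + 405 = 408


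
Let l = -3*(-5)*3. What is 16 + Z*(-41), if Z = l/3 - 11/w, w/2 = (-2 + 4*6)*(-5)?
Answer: -12021/20 ≈ -601.05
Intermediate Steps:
w = -220 (w = 2*((-2 + 4*6)*(-5)) = 2*((-2 + 24)*(-5)) = 2*(22*(-5)) = 2*(-110) = -220)
l = 45 (l = 15*3 = 45)
Z = 301/20 (Z = 45/3 - 11/(-220) = 45*(1/3) - 11*(-1/220) = 15 + 1/20 = 301/20 ≈ 15.050)
16 + Z*(-41) = 16 + (301/20)*(-41) = 16 - 12341/20 = -12021/20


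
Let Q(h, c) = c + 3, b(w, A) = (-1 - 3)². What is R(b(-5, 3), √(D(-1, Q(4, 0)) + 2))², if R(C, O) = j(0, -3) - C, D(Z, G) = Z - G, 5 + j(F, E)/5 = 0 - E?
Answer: 676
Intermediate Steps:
b(w, A) = 16 (b(w, A) = (-4)² = 16)
j(F, E) = -25 - 5*E (j(F, E) = -25 + 5*(0 - E) = -25 + 5*(-E) = -25 - 5*E)
Q(h, c) = 3 + c
R(C, O) = -10 - C (R(C, O) = (-25 - 5*(-3)) - C = (-25 + 15) - C = -10 - C)
R(b(-5, 3), √(D(-1, Q(4, 0)) + 2))² = (-10 - 1*16)² = (-10 - 16)² = (-26)² = 676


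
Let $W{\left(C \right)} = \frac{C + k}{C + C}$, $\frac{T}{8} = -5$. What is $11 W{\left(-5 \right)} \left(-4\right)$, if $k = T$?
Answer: $-198$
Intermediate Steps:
$T = -40$ ($T = 8 \left(-5\right) = -40$)
$k = -40$
$W{\left(C \right)} = \frac{-40 + C}{2 C}$ ($W{\left(C \right)} = \frac{C - 40}{C + C} = \frac{-40 + C}{2 C}$)
$11 W{\left(-5 \right)} \left(-4\right) = 11 \frac{-40 - 5}{2 \left(-5\right)} \left(-4\right) = 11 \cdot \frac{1}{2} \left(- \frac{1}{5}\right) \left(-45\right) \left(-4\right) = 11 \cdot \frac{9}{2} \left(-4\right) = \frac{99}{2} \left(-4\right) = -198$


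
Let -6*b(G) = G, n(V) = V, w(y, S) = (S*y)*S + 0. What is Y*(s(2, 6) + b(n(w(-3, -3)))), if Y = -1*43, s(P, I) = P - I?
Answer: -43/2 ≈ -21.500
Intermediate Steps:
w(y, S) = y*S**2 (w(y, S) = y*S**2 + 0 = y*S**2)
Y = -43
b(G) = -G/6
Y*(s(2, 6) + b(n(w(-3, -3)))) = -43*((2 - 1*6) - (-1)*(-3)**2/2) = -43*((2 - 6) - (-1)*9/2) = -43*(-4 - 1/6*(-27)) = -43*(-4 + 9/2) = -43*1/2 = -43/2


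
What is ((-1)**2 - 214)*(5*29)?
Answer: -30885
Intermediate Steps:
((-1)**2 - 214)*(5*29) = (1 - 214)*145 = -213*145 = -30885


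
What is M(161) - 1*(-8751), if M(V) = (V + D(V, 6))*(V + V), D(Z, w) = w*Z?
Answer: 371645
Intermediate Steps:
D(Z, w) = Z*w
M(V) = 14*V**2 (M(V) = (V + V*6)*(V + V) = (V + 6*V)*(2*V) = (7*V)*(2*V) = 14*V**2)
M(161) - 1*(-8751) = 14*161**2 - 1*(-8751) = 14*25921 + 8751 = 362894 + 8751 = 371645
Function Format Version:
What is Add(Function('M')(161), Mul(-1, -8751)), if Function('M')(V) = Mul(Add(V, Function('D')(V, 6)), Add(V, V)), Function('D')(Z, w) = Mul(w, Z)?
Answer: 371645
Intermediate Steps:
Function('D')(Z, w) = Mul(Z, w)
Function('M')(V) = Mul(14, Pow(V, 2)) (Function('M')(V) = Mul(Add(V, Mul(V, 6)), Add(V, V)) = Mul(Add(V, Mul(6, V)), Mul(2, V)) = Mul(Mul(7, V), Mul(2, V)) = Mul(14, Pow(V, 2)))
Add(Function('M')(161), Mul(-1, -8751)) = Add(Mul(14, Pow(161, 2)), Mul(-1, -8751)) = Add(Mul(14, 25921), 8751) = Add(362894, 8751) = 371645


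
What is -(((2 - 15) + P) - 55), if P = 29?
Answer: 39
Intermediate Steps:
-(((2 - 15) + P) - 55) = -(((2 - 15) + 29) - 55) = -((-13 + 29) - 55) = -(16 - 55) = -1*(-39) = 39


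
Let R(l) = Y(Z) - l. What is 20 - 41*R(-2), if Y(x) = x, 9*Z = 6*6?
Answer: -226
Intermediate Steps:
Z = 4 (Z = (6*6)/9 = (⅑)*36 = 4)
R(l) = 4 - l
20 - 41*R(-2) = 20 - 41*(4 - 1*(-2)) = 20 - 41*(4 + 2) = 20 - 41*6 = 20 - 246 = -226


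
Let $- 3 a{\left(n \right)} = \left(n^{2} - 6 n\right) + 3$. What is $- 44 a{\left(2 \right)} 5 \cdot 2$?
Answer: $- \frac{2200}{3} \approx -733.33$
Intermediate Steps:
$a{\left(n \right)} = -1 + 2 n - \frac{n^{2}}{3}$ ($a{\left(n \right)} = - \frac{\left(n^{2} - 6 n\right) + 3}{3} = - \frac{3 + n^{2} - 6 n}{3} = -1 + 2 n - \frac{n^{2}}{3}$)
$- 44 a{\left(2 \right)} 5 \cdot 2 = - 44 \left(-1 + 2 \cdot 2 - \frac{2^{2}}{3}\right) 5 \cdot 2 = - 44 \left(-1 + 4 - \frac{4}{3}\right) 10 = \left(-44\right) \frac{5}{3} \cdot 10 = \left(- \frac{220}{3}\right) 10 = - \frac{2200}{3}$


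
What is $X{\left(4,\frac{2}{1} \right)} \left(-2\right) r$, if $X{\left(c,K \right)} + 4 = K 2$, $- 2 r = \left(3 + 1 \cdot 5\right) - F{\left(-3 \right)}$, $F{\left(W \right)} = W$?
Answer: $0$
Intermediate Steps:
$r = - \frac{11}{2}$ ($r = - \frac{\left(3 + 1 \cdot 5\right) - -3}{2} = - \frac{\left(3 + 5\right) + 3}{2} = - \frac{8 + 3}{2} = \left(- \frac{1}{2}\right) 11 = - \frac{11}{2} \approx -5.5$)
$X{\left(c,K \right)} = -4 + 2 K$ ($X{\left(c,K \right)} = -4 + K 2 = -4 + 2 K$)
$X{\left(4,\frac{2}{1} \right)} \left(-2\right) r = \left(-4 + 2 \cdot \frac{2}{1}\right) \left(-2\right) \left(- \frac{11}{2}\right) = \left(-4 + 2 \cdot 2 \cdot 1\right) \left(-2\right) \left(- \frac{11}{2}\right) = \left(-4 + 2 \cdot 2\right) \left(-2\right) \left(- \frac{11}{2}\right) = \left(-4 + 4\right) \left(-2\right) \left(- \frac{11}{2}\right) = 0 \left(-2\right) \left(- \frac{11}{2}\right) = 0 \left(- \frac{11}{2}\right) = 0$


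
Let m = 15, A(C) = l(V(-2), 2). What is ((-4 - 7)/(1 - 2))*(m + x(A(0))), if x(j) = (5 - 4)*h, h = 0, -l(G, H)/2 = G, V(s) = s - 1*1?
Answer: 165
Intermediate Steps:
V(s) = -1 + s (V(s) = s - 1 = -1 + s)
l(G, H) = -2*G
A(C) = 6 (A(C) = -2*(-1 - 2) = -2*(-3) = 6)
x(j) = 0 (x(j) = (5 - 4)*0 = 1*0 = 0)
((-4 - 7)/(1 - 2))*(m + x(A(0))) = ((-4 - 7)/(1 - 2))*(15 + 0) = -11/(-1)*15 = -11*(-1)*15 = 11*15 = 165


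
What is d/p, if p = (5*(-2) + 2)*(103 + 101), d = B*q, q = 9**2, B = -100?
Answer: 675/136 ≈ 4.9632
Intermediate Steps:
q = 81
d = -8100 (d = -100*81 = -8100)
p = -1632 (p = (-10 + 2)*204 = -8*204 = -1632)
d/p = -8100/(-1632) = -8100*(-1/1632) = 675/136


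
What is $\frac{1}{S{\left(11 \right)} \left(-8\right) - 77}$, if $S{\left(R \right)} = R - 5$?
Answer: $- \frac{1}{125} \approx -0.008$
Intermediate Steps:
$S{\left(R \right)} = -5 + R$
$\frac{1}{S{\left(11 \right)} \left(-8\right) - 77} = \frac{1}{\left(-5 + 11\right) \left(-8\right) - 77} = \frac{1}{6 \left(-8\right) - 77} = \frac{1}{-48 - 77} = \frac{1}{-125} = - \frac{1}{125}$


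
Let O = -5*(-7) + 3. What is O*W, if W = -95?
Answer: -3610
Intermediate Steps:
O = 38 (O = 35 + 3 = 38)
O*W = 38*(-95) = -3610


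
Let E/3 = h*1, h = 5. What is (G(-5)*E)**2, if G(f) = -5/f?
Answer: 225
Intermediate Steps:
E = 15 (E = 3*(5*1) = 3*5 = 15)
(G(-5)*E)**2 = (-5/(-5)*15)**2 = (-5*(-1/5)*15)**2 = (1*15)**2 = 15**2 = 225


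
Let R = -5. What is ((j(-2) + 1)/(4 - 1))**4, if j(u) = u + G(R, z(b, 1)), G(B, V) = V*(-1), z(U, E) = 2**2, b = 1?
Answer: 625/81 ≈ 7.7160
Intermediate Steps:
z(U, E) = 4
G(B, V) = -V
j(u) = -4 + u (j(u) = u - 1*4 = u - 4 = -4 + u)
((j(-2) + 1)/(4 - 1))**4 = (((-4 - 2) + 1)/(4 - 1))**4 = ((-6 + 1)/3)**4 = (-5*1/3)**4 = (-5/3)**4 = 625/81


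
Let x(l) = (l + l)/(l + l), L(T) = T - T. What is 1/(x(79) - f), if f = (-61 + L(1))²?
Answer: -1/3720 ≈ -0.00026882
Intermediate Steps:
L(T) = 0
x(l) = 1 (x(l) = (2*l)/((2*l)) = (2*l)*(1/(2*l)) = 1)
f = 3721 (f = (-61 + 0)² = (-61)² = 3721)
1/(x(79) - f) = 1/(1 - 1*3721) = 1/(1 - 3721) = 1/(-3720) = -1/3720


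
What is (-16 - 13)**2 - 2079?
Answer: -1238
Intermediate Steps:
(-16 - 13)**2 - 2079 = (-29)**2 - 2079 = 841 - 2079 = -1238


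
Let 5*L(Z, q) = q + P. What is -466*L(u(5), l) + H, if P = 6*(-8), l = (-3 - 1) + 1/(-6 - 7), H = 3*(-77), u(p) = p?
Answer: 300467/65 ≈ 4622.6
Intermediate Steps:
H = -231
l = -53/13 (l = -4 + 1/(-13) = -4 - 1/13 = -53/13 ≈ -4.0769)
P = -48
L(Z, q) = -48/5 + q/5 (L(Z, q) = (q - 48)/5 = (-48 + q)/5 = -48/5 + q/5)
-466*L(u(5), l) + H = -466*(-48/5 + (⅕)*(-53/13)) - 231 = -466*(-48/5 - 53/65) - 231 = -466*(-677/65) - 231 = 315482/65 - 231 = 300467/65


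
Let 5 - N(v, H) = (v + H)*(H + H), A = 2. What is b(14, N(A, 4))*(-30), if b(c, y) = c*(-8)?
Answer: 3360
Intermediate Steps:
N(v, H) = 5 - 2*H*(H + v) (N(v, H) = 5 - (v + H)*(H + H) = 5 - (H + v)*2*H = 5 - 2*H*(H + v))
b(c, y) = -8*c
b(14, N(A, 4))*(-30) = -8*14*(-30) = -112*(-30) = 3360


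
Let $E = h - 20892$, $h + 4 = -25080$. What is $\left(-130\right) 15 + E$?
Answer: $-47926$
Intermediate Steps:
$h = -25084$ ($h = -4 - 25080 = -25084$)
$E = -45976$ ($E = -25084 - 20892 = -45976$)
$\left(-130\right) 15 + E = \left(-130\right) 15 - 45976 = -1950 - 45976 = -47926$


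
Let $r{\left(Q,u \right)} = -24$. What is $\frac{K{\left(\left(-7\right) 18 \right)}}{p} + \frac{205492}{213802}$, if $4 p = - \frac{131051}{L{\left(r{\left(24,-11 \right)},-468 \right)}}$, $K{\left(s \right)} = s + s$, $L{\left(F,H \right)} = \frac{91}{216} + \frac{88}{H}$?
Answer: $\frac{526113957964}{546369835089} \approx 0.96293$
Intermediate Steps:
$L{\left(F,H \right)} = \frac{91}{216} + \frac{88}{H}$ ($L{\left(F,H \right)} = 91 \cdot \frac{1}{216} + \frac{88}{H} = \frac{91}{216} + \frac{88}{H}$)
$K{\left(s \right)} = 2 s$
$p = - \frac{91997802}{655}$ ($p = \frac{\left(-131051\right) \frac{1}{\frac{91}{216} + \frac{88}{-468}}}{4} = \frac{\left(-131051\right) \frac{1}{\frac{91}{216} + 88 \left(- \frac{1}{468}\right)}}{4} = \frac{\left(-131051\right) \frac{1}{\frac{91}{216} - \frac{22}{117}}}{4} = \frac{\left(-131051\right) \frac{1}{\frac{655}{2808}}}{4} = \frac{\left(-131051\right) \frac{2808}{655}}{4} = \frac{1}{4} \left(- \frac{367991208}{655}\right) = - \frac{91997802}{655} \approx -1.4045 \cdot 10^{5}$)
$\frac{K{\left(\left(-7\right) 18 \right)}}{p} + \frac{205492}{213802} = \frac{2 \left(\left(-7\right) 18\right)}{- \frac{91997802}{655}} + \frac{205492}{213802} = 2 \left(-126\right) \left(- \frac{655}{91997802}\right) + 205492 \cdot \frac{1}{213802} = \left(-252\right) \left(- \frac{655}{91997802}\right) + \frac{102746}{106901} = \frac{9170}{5110989} + \frac{102746}{106901} = \frac{526113957964}{546369835089}$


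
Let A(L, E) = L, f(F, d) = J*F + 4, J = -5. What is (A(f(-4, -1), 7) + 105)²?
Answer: 16641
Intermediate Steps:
f(F, d) = 4 - 5*F (f(F, d) = -5*F + 4 = 4 - 5*F)
(A(f(-4, -1), 7) + 105)² = ((4 - 5*(-4)) + 105)² = ((4 + 20) + 105)² = (24 + 105)² = 129² = 16641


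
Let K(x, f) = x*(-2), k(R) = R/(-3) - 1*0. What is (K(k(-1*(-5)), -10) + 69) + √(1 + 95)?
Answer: 217/3 + 4*√6 ≈ 82.131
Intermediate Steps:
k(R) = -R/3 (k(R) = R*(-⅓) + 0 = -R/3 + 0 = -R/3)
K(x, f) = -2*x
(K(k(-1*(-5)), -10) + 69) + √(1 + 95) = (-(-2)*(-1*(-5))/3 + 69) + √(1 + 95) = (-(-2)*5/3 + 69) + √96 = (-2*(-5/3) + 69) + 4*√6 = (10/3 + 69) + 4*√6 = 217/3 + 4*√6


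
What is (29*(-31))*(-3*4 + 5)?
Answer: 6293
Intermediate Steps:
(29*(-31))*(-3*4 + 5) = -899*(-12 + 5) = -899*(-7) = 6293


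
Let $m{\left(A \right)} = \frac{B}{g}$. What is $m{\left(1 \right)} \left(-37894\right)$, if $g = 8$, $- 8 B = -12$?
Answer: $- \frac{56841}{8} \approx -7105.1$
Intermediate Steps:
$B = \frac{3}{2}$ ($B = \left(- \frac{1}{8}\right) \left(-12\right) = \frac{3}{2} \approx 1.5$)
$m{\left(A \right)} = \frac{3}{16}$ ($m{\left(A \right)} = \frac{3}{2 \cdot 8} = \frac{3}{2} \cdot \frac{1}{8} = \frac{3}{16}$)
$m{\left(1 \right)} \left(-37894\right) = \frac{3}{16} \left(-37894\right) = - \frac{56841}{8}$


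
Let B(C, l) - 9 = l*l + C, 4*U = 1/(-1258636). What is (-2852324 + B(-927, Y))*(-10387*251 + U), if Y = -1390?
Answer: 6045337933575382059/2517272 ≈ 2.4015e+12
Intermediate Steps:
U = -1/5034544 (U = (1/4)/(-1258636) = (1/4)*(-1/1258636) = -1/5034544 ≈ -1.9863e-7)
B(C, l) = 9 + C + l**2 (B(C, l) = 9 + (l*l + C) = 9 + (l**2 + C) = 9 + (C + l**2) = 9 + C + l**2)
(-2852324 + B(-927, Y))*(-10387*251 + U) = (-2852324 + (9 - 927 + (-1390)**2))*(-10387*251 - 1/5034544) = (-2852324 + (9 - 927 + 1932100))*(-2607137 - 1/5034544) = (-2852324 + 1931182)*(-13125745940529/5034544) = -921142*(-13125745940529/5034544) = 6045337933575382059/2517272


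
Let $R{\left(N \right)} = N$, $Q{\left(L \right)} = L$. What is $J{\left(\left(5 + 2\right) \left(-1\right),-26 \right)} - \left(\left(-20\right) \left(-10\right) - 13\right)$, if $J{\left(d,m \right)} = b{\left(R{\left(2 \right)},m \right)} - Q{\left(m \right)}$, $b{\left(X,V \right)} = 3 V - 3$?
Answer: $-242$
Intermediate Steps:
$b{\left(X,V \right)} = -3 + 3 V$
$J{\left(d,m \right)} = -3 + 2 m$ ($J{\left(d,m \right)} = \left(-3 + 3 m\right) - m = -3 + 2 m$)
$J{\left(\left(5 + 2\right) \left(-1\right),-26 \right)} - \left(\left(-20\right) \left(-10\right) - 13\right) = \left(-3 + 2 \left(-26\right)\right) - \left(\left(-20\right) \left(-10\right) - 13\right) = \left(-3 - 52\right) - \left(200 - 13\right) = -55 - 187 = -242$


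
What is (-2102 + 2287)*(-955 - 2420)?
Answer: -624375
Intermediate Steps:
(-2102 + 2287)*(-955 - 2420) = 185*(-3375) = -624375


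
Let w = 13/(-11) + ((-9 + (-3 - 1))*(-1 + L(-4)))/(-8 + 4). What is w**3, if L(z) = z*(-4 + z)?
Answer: 84085238341/85184 ≈ 9.8710e+5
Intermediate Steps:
w = 4381/44 (w = 13/(-11) + ((-9 + (-3 - 1))*(-1 - 4*(-4 - 4)))/(-8 + 4) = 13*(-1/11) + ((-9 - 4)*(-1 - 4*(-8)))/(-4) = -13/11 - 13*(-1 + 32)*(-1/4) = -13/11 - 13*31*(-1/4) = -13/11 - 403*(-1/4) = -13/11 + 403/4 = 4381/44 ≈ 99.568)
w**3 = (4381/44)**3 = 84085238341/85184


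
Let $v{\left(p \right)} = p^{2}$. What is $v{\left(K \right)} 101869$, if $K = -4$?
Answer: $1629904$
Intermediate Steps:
$v{\left(K \right)} 101869 = \left(-4\right)^{2} \cdot 101869 = 16 \cdot 101869 = 1629904$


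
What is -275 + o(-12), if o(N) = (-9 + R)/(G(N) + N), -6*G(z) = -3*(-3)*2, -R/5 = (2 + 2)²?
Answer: -4036/15 ≈ -269.07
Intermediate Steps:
R = -80 (R = -5*(2 + 2)² = -5*4² = -5*16 = -80)
G(z) = -3 (G(z) = -(-3*(-3))*2/6 = -3*2/2 = -⅙*18 = -3)
o(N) = -89/(-3 + N) (o(N) = (-9 - 80)/(-3 + N) = -89/(-3 + N))
-275 + o(-12) = -275 - 89/(-3 - 12) = -275 - 89/(-15) = -275 - 89*(-1/15) = -275 + 89/15 = -4036/15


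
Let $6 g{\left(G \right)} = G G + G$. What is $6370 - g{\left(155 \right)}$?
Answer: $2340$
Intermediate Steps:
$g{\left(G \right)} = \frac{G}{6} + \frac{G^{2}}{6}$ ($g{\left(G \right)} = \frac{G G + G}{6} = \frac{G^{2} + G}{6} = \frac{G + G^{2}}{6} = \frac{G}{6} + \frac{G^{2}}{6}$)
$6370 - g{\left(155 \right)} = 6370 - \frac{1}{6} \cdot 155 \left(1 + 155\right) = 6370 - \frac{1}{6} \cdot 155 \cdot 156 = 6370 - 4030 = 2340$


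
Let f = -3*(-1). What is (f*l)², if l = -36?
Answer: 11664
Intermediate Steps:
f = 3
(f*l)² = (3*(-36))² = (-108)² = 11664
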